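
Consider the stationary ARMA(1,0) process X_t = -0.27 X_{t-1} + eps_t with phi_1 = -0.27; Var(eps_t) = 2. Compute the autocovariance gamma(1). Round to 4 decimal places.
\gamma(1) = -0.5825

Multiply the model equation by X_{t-k} and take expectations. With theta_0 = psi_0 = 1 and psi_j the MA(infinity) weights, this gives
  gamma(k) - sum_i phi_i gamma(k-i) = c_k,
  c_k = sigma^2 * sum_{j=k..q} theta_j psi_{j-k}   (c_k = 0 for k > q),
using gamma(-m) = gamma(m).
Pure AR (q = 0): c_0 = sigma^2 = 2, c_k = 0 for k >= 1.
Equations for k = 0 and k = 1 (AR order 1):
  gamma(0) = phi_1 gamma(1) + c_0
  gamma(1) = phi_1 gamma(0) + c_1
Substituting the second into the first: gamma(0) (1 - phi_1^2) = c_0 + phi_1 c_1, so
  gamma(0) = c_0 / (1 - phi_1^2) = 2 / (1 - (-0.27)^2) = 2 / 0.9271 = 2.157265.
  gamma(1) = phi_1 gamma(0) = (-0.27)(2.157265) = -0.582461.
Therefore gamma(1) = -0.5825 (to 4 decimal places).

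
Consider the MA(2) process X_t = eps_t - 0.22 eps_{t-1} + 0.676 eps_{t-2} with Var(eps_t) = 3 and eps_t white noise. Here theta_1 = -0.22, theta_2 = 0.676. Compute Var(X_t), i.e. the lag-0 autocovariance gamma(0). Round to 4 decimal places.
\gamma(0) = 4.5161

For an MA(q) process X_t = eps_t + sum_i theta_i eps_{t-i} with
Var(eps_t) = sigma^2, the variance is
  gamma(0) = sigma^2 * (1 + sum_i theta_i^2).
  sum_i theta_i^2 = (-0.22)^2 + (0.676)^2 = 0.0484 + 0.456976 = 0.505376.
  gamma(0) = 3 * (1 + 0.505376) = 3 * 1.505376 = 4.516128, which rounds to 4.5161.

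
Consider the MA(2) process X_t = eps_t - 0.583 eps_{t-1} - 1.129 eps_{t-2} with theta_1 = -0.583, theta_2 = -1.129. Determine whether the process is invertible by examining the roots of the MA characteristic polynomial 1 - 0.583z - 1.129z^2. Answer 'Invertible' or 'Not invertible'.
\text{Not invertible}

The MA(q) characteristic polynomial is P(z) = 1 - 0.583z - 1.129z^2.
Invertibility requires all roots to lie outside the unit circle, i.e. |z| > 1 for every root.
Set 1 + (-0.583) z + (-1.129) z^2 = 0, i.e. a z^2 + b z + c = 0 with a = -1.129, b = -0.583, c = 1.
Discriminant D = b^2 - 4ac = (-0.583)^2 - 4*(-1.129)*1 = 0.339889 - (-4.516) = 4.855889.
D >= 0, so the roots are real: z = (-b +/- sqrt(D)) / (2a) = (0.583 +/- 2.203608) / (-2.258).
  z_1 = (0.583 + 2.203608) / (-2.258) = -1.2341,   |z_1| = 1.2341.
  z_2 = (0.583 - 2.203608) / (-2.258) = 0.7177,   |z_2| = 0.7177.
Moduli of all roots: 1.2341, 0.7177.
All moduli strictly greater than 1? No.
Verdict: Not invertible.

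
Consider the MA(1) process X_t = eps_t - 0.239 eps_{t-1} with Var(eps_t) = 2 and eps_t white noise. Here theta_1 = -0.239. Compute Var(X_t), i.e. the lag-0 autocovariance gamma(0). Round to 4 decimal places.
\gamma(0) = 2.1142

For an MA(q) process X_t = eps_t + sum_i theta_i eps_{t-i} with
Var(eps_t) = sigma^2, the variance is
  gamma(0) = sigma^2 * (1 + sum_i theta_i^2).
  sum_i theta_i^2 = (-0.239)^2 = 0.057121.
  gamma(0) = 2 * (1 + 0.057121) = 2 * 1.057121 = 2.114242, which rounds to 2.1142.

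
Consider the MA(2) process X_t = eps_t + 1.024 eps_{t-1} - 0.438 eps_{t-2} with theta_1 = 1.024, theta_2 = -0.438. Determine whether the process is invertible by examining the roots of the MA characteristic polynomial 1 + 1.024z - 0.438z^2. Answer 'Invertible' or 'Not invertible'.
\text{Not invertible}

The MA(q) characteristic polynomial is P(z) = 1 + 1.024z - 0.438z^2.
Invertibility requires all roots to lie outside the unit circle, i.e. |z| > 1 for every root.
Set 1 + (1.024) z + (-0.438) z^2 = 0, i.e. a z^2 + b z + c = 0 with a = -0.438, b = 1.024, c = 1.
Discriminant D = b^2 - 4ac = (1.024)^2 - 4*(-0.438)*1 = 1.048576 - (-1.752) = 2.800576.
D >= 0, so the roots are real: z = (-b +/- sqrt(D)) / (2a) = (-1.024 +/- 1.673492) / (-0.876).
  z_1 = (-1.024 + 1.673492) / (-0.876) = -0.7414,   |z_1| = 0.7414.
  z_2 = (-1.024 - 1.673492) / (-0.876) = 3.0793,   |z_2| = 3.0793.
Moduli of all roots: 0.7414, 3.0793.
All moduli strictly greater than 1? No.
Verdict: Not invertible.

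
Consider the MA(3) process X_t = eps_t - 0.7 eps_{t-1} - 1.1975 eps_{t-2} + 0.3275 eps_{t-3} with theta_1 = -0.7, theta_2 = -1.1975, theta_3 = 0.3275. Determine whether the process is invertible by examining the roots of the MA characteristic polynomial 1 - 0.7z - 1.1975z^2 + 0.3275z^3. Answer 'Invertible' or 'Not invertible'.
\text{Not invertible}

The MA(q) characteristic polynomial is P(z) = 1 - 0.7z - 1.1975z^2 + 0.3275z^3.
Invertibility requires all roots to lie outside the unit circle, i.e. |z| > 1 for every root.
Degree 3: look for a simple real root z0 first, then factor out (1 - z/z0) and solve the remaining quadratic.
Testing z0 = 4: P(4) = 1 + (-0.7)(4) + (-1.1975)(4)^2 + (0.3275)(4)^3
  = 1 + (-2.8) + (-19.16) + (20.96) = 0.  So z_0 = 4 is a root, |z_0| = 4.
Divide out the factor (1 - 0.25 z) = (1 - z/z0) (since 1/z0 = 0.25):
  P(z) = (1 - 0.25 z)(1 + (-0.45) z + (-1.31) z^2)
  [check: z-coef -0.45 - (0.25) = -0.7; z^2-coef -1.31 - (0.25)(-0.45) = -1.1975; z^3-coef -(0.25)(-1.31) = 0.3275.]
Remaining roots from the quadratic factor 1 + (-0.45) z + (-1.31) z^2:
  Set 1 + (-0.45) z + (-1.31) z^2 = 0, i.e. a z^2 + b z + c = 0 with a = -1.31, b = -0.45, c = 1.
  Discriminant D = b^2 - 4ac = (-0.45)^2 - 4*(-1.31)*1 = 0.2025 - (-5.24) = 5.4425.
  D >= 0, so the roots are real: z = (-b +/- sqrt(D)) / (2a) = (0.45 +/- 2.332917) / (-2.62).
    z_1 = (0.45 + 2.332917) / (-2.62) = -1.0622,   |z_1| = 1.0622.
    z_2 = (0.45 - 2.332917) / (-2.62) = 0.7187,   |z_2| = 0.7187.
Moduli of all roots: 4.0000, 1.0622, 0.7187.
All moduli strictly greater than 1? No.
Verdict: Not invertible.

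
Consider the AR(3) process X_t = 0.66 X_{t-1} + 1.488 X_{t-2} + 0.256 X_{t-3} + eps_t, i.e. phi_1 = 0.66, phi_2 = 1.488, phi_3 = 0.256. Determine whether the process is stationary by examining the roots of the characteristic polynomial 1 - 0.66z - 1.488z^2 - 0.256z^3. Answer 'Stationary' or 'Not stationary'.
\text{Not stationary}

The AR(p) characteristic polynomial is P(z) = 1 - 0.66z - 1.488z^2 - 0.256z^3.
Stationarity requires all roots to lie outside the unit circle, i.e. |z| > 1 for every root.
Degree 3: look for a simple real root z0 first, then factor out (1 - z/z0) and solve the remaining quadratic.
Testing z0 = -1.25: P(-1.25) = 1 + (-0.66)(-1.25) + (-1.488)(-1.25)^2 + (-0.256)(-1.25)^3
  = 1 + (0.825) + (-2.325) + (0.5) = 0.  So z_0 = -1.25 is a root, |z_0| = 1.25.
Divide out the factor (1 + 0.8 z) = (1 - z/z0) (since 1/z0 = -0.8):
  P(z) = (1 + 0.8 z)(1 + (-1.46) z + (-0.32) z^2)
  [check: z-coef -1.46 - (-0.8) = -0.66; z^2-coef -0.32 - (-0.8)(-1.46) = -1.488; z^3-coef -(-0.8)(-0.32) = -0.256.]
Remaining roots from the quadratic factor 1 + (-1.46) z + (-0.32) z^2:
  Set 1 + (-1.46) z + (-0.32) z^2 = 0, i.e. a z^2 + b z + c = 0 with a = -0.32, b = -1.46, c = 1.
  Discriminant D = b^2 - 4ac = (-1.46)^2 - 4*(-0.32)*1 = 2.1316 - (-1.28) = 3.4116.
  D >= 0, so the roots are real: z = (-b +/- sqrt(D)) / (2a) = (1.46 +/- 1.847052) / (-0.64).
    z_1 = (1.46 + 1.847052) / (-0.64) = -5.1673,   |z_1| = 5.1673.
    z_2 = (1.46 - 1.847052) / (-0.64) = 0.6048,   |z_2| = 0.6048.
Moduli of all roots: 1.2500, 5.1673, 0.6048.
All moduli strictly greater than 1? No.
Verdict: Not stationary.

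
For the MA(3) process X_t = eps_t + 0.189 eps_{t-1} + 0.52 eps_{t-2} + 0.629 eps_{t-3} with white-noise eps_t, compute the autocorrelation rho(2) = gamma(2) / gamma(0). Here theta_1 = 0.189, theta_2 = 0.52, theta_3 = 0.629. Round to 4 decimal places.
\rho(2) = 0.3754

For an MA(q) process with theta_0 = 1, the autocovariance is
  gamma(k) = sigma^2 * sum_{i=0..q-k} theta_i * theta_{i+k},
and rho(k) = gamma(k) / gamma(0). Sigma^2 cancels.
  numerator   = (1)*(0.52) + (0.189)*(0.629) = 0.638881.
  denominator = (1)^2 + (0.189)^2 + (0.52)^2 + (0.629)^2 = 1.701762.
  rho(2) = 0.638881 / 1.701762 = 0.3754.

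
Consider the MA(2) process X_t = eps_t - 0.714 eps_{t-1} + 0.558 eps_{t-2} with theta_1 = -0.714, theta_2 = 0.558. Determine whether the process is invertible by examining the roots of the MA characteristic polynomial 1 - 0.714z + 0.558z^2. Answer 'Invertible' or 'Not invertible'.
\text{Invertible}

The MA(q) characteristic polynomial is P(z) = 1 - 0.714z + 0.558z^2.
Invertibility requires all roots to lie outside the unit circle, i.e. |z| > 1 for every root.
Set 1 + (-0.714) z + (0.558) z^2 = 0, i.e. a z^2 + b z + c = 0 with a = 0.558, b = -0.714, c = 1.
Discriminant D = b^2 - 4ac = (-0.714)^2 - 4*(0.558)*1 = 0.509796 - (2.232) = -1.722204.
D < 0, so the roots are the complex-conjugate pair z = (-b +/- i sqrt(-D)) / (2a) = 0.6398 +/- 1.1759i.
For a conjugate pair |z|^2 = z * conj(z) = (product of roots) = c/a = 1/(0.558) = 1.792115, so |z| = sqrt(1.792115) = 1.3387 for both roots.
Moduli of all roots: 1.3387, 1.3387.
All moduli strictly greater than 1? Yes.
Verdict: Invertible.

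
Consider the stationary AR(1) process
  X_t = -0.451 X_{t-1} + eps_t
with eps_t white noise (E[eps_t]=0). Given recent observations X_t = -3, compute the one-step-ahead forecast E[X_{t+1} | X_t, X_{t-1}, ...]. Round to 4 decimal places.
E[X_{t+1} \mid \mathcal F_t] = 1.3530

For an AR(p) model X_t = c + sum_i phi_i X_{t-i} + eps_t, the
one-step-ahead conditional mean is
  E[X_{t+1} | X_t, ...] = c + sum_i phi_i X_{t+1-i}.
Substitute known values:
  E[X_{t+1} | ...] = (-0.451) * (-3)
                   = 1.3530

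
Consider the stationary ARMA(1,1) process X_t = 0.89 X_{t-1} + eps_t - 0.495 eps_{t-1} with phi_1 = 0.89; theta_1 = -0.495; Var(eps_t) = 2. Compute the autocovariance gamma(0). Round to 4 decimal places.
\gamma(0) = 3.5010

Multiply the model equation by X_{t-k} and take expectations. With theta_0 = psi_0 = 1 and psi_j the MA(infinity) weights, this gives
  gamma(k) - sum_i phi_i gamma(k-i) = c_k,
  c_k = sigma^2 * sum_{j=k..q} theta_j psi_{j-k}   (c_k = 0 for k > q),
using gamma(-m) = gamma(m).
psi-weights needed (psi_j = theta_j + sum_i phi_i psi_{j-i}):
  psi_1 = theta_1 + phi_1 = -0.495 + (0.89) = 0.395
Right-hand sides:
  c_0 = sigma^2 (1 + theta_1 psi_1) = 2 * (1 + (-0.495)(0.395)) = 2 * 0.804475 = 1.60895
  c_1 = sigma^2 theta_1 = 2 * (-0.495) = -0.99
  c_2 = 0
Equations for k = 0 and k = 1 (AR order 1):
  gamma(0) = phi_1 gamma(1) + c_0
  gamma(1) = phi_1 gamma(0) + c_1
Substituting the second into the first: gamma(0) (1 - phi_1^2) = c_0 + phi_1 c_1, so
  gamma(0) = (c_0 + phi_1 c_1) / (1 - phi_1^2) = (1.60895 + (0.89)(-0.99)) / (1 - (0.89)^2) = 0.72785 / 0.2079 = 3.500962.
Therefore gamma(0) = 3.5010 (to 4 decimal places).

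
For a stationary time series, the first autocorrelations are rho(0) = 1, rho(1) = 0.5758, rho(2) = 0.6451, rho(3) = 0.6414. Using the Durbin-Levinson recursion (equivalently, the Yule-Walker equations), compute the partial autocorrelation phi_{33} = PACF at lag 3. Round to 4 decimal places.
\phi_{33} = 0.3339

The PACF at lag k is phi_{kk}, the last component of the solution
to the Yule-Walker system G_k phi = r_k where
  (G_k)_{ij} = rho(|i - j|), (r_k)_i = rho(i), i,j = 1..k.
Equivalently, Durbin-Levinson gives phi_{kk} iteratively:
  phi_{11} = rho(1)
  phi_{kk} = [rho(k) - sum_{j=1..k-1} phi_{k-1,j} rho(k-j)]
            / [1 - sum_{j=1..k-1} phi_{k-1,j} rho(j)],
  phi_{k,j} = phi_{k-1,j} - phi_{kk} phi_{k-1,k-j},  j = 1..k-1.
Step k = 1:
  phi_11 = rho(1) = 0.5758.
Step k = 2:
  phi_22 = [rho(2) - phi_11 rho(1)] / [1 - phi_11 rho(1)] = [0.6451 - (0.5758)(0.5758)] / [1 - (0.5758)(0.5758)]
         = 0.31355436 / 0.66845436 = 0.469074.
  Update: phi_21 = phi_11 - phi_22 phi_11 = 0.5758 - (0.469074)(0.5758) = 0.305707.
Step k = 3:
  phi_33 = [rho(3) - phi_21 rho(2) - phi_22 rho(1)] / [1 - phi_21 rho(1) - phi_22 rho(2)]
    numerator   = 0.6414 - (0.305707)(0.6451) - (0.469074)(0.5758) = 0.17409554
    denominator = 1 - (0.305707)(0.5758) - (0.469074)(0.6451) = 0.52137426
  phi_33 = 0.17409554 / 0.52137426 = 0.3339.
Therefore phi_{33} = 0.3339.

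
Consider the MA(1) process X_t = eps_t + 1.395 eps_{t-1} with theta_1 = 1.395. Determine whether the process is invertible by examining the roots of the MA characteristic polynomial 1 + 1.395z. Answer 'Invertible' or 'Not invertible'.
\text{Not invertible}

The MA(q) characteristic polynomial is P(z) = 1 + 1.395z.
Invertibility requires all roots to lie outside the unit circle, i.e. |z| > 1 for every root.
This is linear in z: 1 + (1.395) z = 0  =>  z = -1/(1.395) = -0.716846,  |z| = 0.716846.
Moduli of all roots: 0.7168.
All moduli strictly greater than 1? No.
Verdict: Not invertible.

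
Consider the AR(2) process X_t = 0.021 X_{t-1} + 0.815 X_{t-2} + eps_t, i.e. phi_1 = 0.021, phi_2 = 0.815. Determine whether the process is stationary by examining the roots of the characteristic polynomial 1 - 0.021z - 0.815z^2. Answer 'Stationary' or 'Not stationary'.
\text{Stationary}

The AR(p) characteristic polynomial is P(z) = 1 - 0.021z - 0.815z^2.
Stationarity requires all roots to lie outside the unit circle, i.e. |z| > 1 for every root.
Set 1 + (-0.021) z + (-0.815) z^2 = 0, i.e. a z^2 + b z + c = 0 with a = -0.815, b = -0.021, c = 1.
Discriminant D = b^2 - 4ac = (-0.021)^2 - 4*(-0.815)*1 = 0.000441 - (-3.26) = 3.260441.
D >= 0, so the roots are real: z = (-b +/- sqrt(D)) / (2a) = (0.021 +/- 1.805669) / (-1.63).
  z_1 = (0.021 + 1.805669) / (-1.63) = -1.1207,   |z_1| = 1.1207.
  z_2 = (0.021 - 1.805669) / (-1.63) = 1.0949,   |z_2| = 1.0949.
Moduli of all roots: 1.1207, 1.0949.
All moduli strictly greater than 1? Yes.
Verdict: Stationary.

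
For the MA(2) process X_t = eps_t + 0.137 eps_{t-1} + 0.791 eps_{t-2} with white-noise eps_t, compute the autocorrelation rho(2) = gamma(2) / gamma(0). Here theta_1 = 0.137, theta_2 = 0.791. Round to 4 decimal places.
\rho(2) = 0.4810

For an MA(q) process with theta_0 = 1, the autocovariance is
  gamma(k) = sigma^2 * sum_{i=0..q-k} theta_i * theta_{i+k},
and rho(k) = gamma(k) / gamma(0). Sigma^2 cancels.
  numerator   = (1)*(0.791) = 0.791.
  denominator = (1)^2 + (0.137)^2 + (0.791)^2 = 1.64445.
  rho(2) = 0.791 / 1.64445 = 0.4810.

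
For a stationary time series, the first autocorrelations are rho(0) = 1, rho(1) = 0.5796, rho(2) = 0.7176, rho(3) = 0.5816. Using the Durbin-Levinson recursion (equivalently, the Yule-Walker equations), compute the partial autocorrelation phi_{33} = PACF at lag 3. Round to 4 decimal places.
\phi_{33} = 0.1610

The PACF at lag k is phi_{kk}, the last component of the solution
to the Yule-Walker system G_k phi = r_k where
  (G_k)_{ij} = rho(|i - j|), (r_k)_i = rho(i), i,j = 1..k.
Equivalently, Durbin-Levinson gives phi_{kk} iteratively:
  phi_{11} = rho(1)
  phi_{kk} = [rho(k) - sum_{j=1..k-1} phi_{k-1,j} rho(k-j)]
            / [1 - sum_{j=1..k-1} phi_{k-1,j} rho(j)],
  phi_{k,j} = phi_{k-1,j} - phi_{kk} phi_{k-1,k-j},  j = 1..k-1.
Step k = 1:
  phi_11 = rho(1) = 0.5796.
Step k = 2:
  phi_22 = [rho(2) - phi_11 rho(1)] / [1 - phi_11 rho(1)] = [0.7176 - (0.5796)(0.5796)] / [1 - (0.5796)(0.5796)]
         = 0.38166384 / 0.66406384 = 0.57474.
  Update: phi_21 = phi_11 - phi_22 phi_11 = 0.5796 - (0.57474)(0.5796) = 0.246481.
Step k = 3:
  phi_33 = [rho(3) - phi_21 rho(2) - phi_22 rho(1)] / [1 - phi_21 rho(1) - phi_22 rho(2)]
    numerator   = 0.5816 - (0.246481)(0.7176) - (0.57474)(0.5796) = 0.0716062
    denominator = 1 - (0.246481)(0.5796) - (0.57474)(0.7176) = 0.44470649
  phi_33 = 0.0716062 / 0.44470649 = 0.161.
Therefore phi_{33} = 0.1610.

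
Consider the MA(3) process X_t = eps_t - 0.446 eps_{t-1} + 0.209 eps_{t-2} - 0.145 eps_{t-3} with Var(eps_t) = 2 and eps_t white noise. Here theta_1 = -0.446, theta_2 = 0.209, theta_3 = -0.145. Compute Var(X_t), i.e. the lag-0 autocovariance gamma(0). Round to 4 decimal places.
\gamma(0) = 2.5272

For an MA(q) process X_t = eps_t + sum_i theta_i eps_{t-i} with
Var(eps_t) = sigma^2, the variance is
  gamma(0) = sigma^2 * (1 + sum_i theta_i^2).
  sum_i theta_i^2 = (-0.446)^2 + (0.209)^2 + (-0.145)^2 = 0.198916 + 0.043681 + 0.021025 = 0.263622.
  gamma(0) = 2 * (1 + 0.263622) = 2 * 1.263622 = 2.527244, which rounds to 2.5272.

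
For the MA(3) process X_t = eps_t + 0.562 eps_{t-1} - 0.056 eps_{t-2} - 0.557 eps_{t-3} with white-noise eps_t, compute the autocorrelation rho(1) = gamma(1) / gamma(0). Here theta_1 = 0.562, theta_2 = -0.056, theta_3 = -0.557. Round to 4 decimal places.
\rho(1) = 0.3448

For an MA(q) process with theta_0 = 1, the autocovariance is
  gamma(k) = sigma^2 * sum_{i=0..q-k} theta_i * theta_{i+k},
and rho(k) = gamma(k) / gamma(0). Sigma^2 cancels.
  numerator   = (1)*(0.562) + (0.562)*(-0.056) + (-0.056)*(-0.557) = 0.56172.
  denominator = (1)^2 + (0.562)^2 + (-0.056)^2 + (-0.557)^2 = 1.629229.
  rho(1) = 0.56172 / 1.629229 = 0.3448.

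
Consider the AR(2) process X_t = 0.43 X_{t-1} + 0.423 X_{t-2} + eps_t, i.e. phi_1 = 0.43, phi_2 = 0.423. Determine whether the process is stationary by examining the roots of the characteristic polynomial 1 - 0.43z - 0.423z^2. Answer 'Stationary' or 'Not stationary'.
\text{Stationary}

The AR(p) characteristic polynomial is P(z) = 1 - 0.43z - 0.423z^2.
Stationarity requires all roots to lie outside the unit circle, i.e. |z| > 1 for every root.
Set 1 + (-0.43) z + (-0.423) z^2 = 0, i.e. a z^2 + b z + c = 0 with a = -0.423, b = -0.43, c = 1.
Discriminant D = b^2 - 4ac = (-0.43)^2 - 4*(-0.423)*1 = 0.1849 - (-1.692) = 1.8769.
D >= 0, so the roots are real: z = (-b +/- sqrt(D)) / (2a) = (0.43 +/- 1.37) / (-0.846).
  z_1 = (0.43 + 1.37) / (-0.846) = -2.1277,   |z_1| = 2.1277.
  z_2 = (0.43 - 1.37) / (-0.846) = 1.1111,   |z_2| = 1.1111.
Moduli of all roots: 2.1277, 1.1111.
All moduli strictly greater than 1? Yes.
Verdict: Stationary.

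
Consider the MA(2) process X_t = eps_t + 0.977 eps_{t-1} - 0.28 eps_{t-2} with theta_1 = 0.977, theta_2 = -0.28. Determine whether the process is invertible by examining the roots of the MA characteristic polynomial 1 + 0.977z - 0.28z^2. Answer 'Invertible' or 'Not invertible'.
\text{Not invertible}

The MA(q) characteristic polynomial is P(z) = 1 + 0.977z - 0.28z^2.
Invertibility requires all roots to lie outside the unit circle, i.e. |z| > 1 for every root.
Set 1 + (0.977) z + (-0.28) z^2 = 0, i.e. a z^2 + b z + c = 0 with a = -0.28, b = 0.977, c = 1.
Discriminant D = b^2 - 4ac = (0.977)^2 - 4*(-0.28)*1 = 0.954529 - (-1.12) = 2.074529.
D >= 0, so the roots are real: z = (-b +/- sqrt(D)) / (2a) = (-0.977 +/- 1.440323) / (-0.56).
  z_1 = (-0.977 + 1.440323) / (-0.56) = -0.8274,   |z_1| = 0.8274.
  z_2 = (-0.977 - 1.440323) / (-0.56) = 4.3166,   |z_2| = 4.3166.
Moduli of all roots: 0.8274, 4.3166.
All moduli strictly greater than 1? No.
Verdict: Not invertible.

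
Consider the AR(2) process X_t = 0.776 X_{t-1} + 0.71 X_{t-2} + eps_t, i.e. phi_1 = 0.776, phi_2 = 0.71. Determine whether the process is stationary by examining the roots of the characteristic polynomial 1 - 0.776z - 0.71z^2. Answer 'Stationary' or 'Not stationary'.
\text{Not stationary}

The AR(p) characteristic polynomial is P(z) = 1 - 0.776z - 0.71z^2.
Stationarity requires all roots to lie outside the unit circle, i.e. |z| > 1 for every root.
Set 1 + (-0.776) z + (-0.71) z^2 = 0, i.e. a z^2 + b z + c = 0 with a = -0.71, b = -0.776, c = 1.
Discriminant D = b^2 - 4ac = (-0.776)^2 - 4*(-0.71)*1 = 0.602176 - (-2.84) = 3.442176.
D >= 0, so the roots are real: z = (-b +/- sqrt(D)) / (2a) = (0.776 +/- 1.85531) / (-1.42).
  z_1 = (0.776 + 1.85531) / (-1.42) = -1.853,   |z_1| = 1.853.
  z_2 = (0.776 - 1.85531) / (-1.42) = 0.7601,   |z_2| = 0.7601.
Moduli of all roots: 1.8530, 0.7601.
All moduli strictly greater than 1? No.
Verdict: Not stationary.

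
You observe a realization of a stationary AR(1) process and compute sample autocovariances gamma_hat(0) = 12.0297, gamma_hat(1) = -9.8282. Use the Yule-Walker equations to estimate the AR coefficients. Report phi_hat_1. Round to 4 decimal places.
\hat\phi_{1} = -0.8170

The Yule-Walker equations for an AR(p) process read, in matrix form,
  Gamma_p phi = r_p,   with   (Gamma_p)_{ij} = gamma(|i - j|),
                       (r_p)_i = gamma(i),   i,j = 1..p.
Substitute the sample gammas (Toeplitz matrix and right-hand side of size 1):
  Gamma_p = [[12.0297]]
  r_p     = [-9.8282]
With p = 1 this is the single equation gamma(0) phi_1 = gamma(1):
  phi_hat_1 = gamma(1) / gamma(0) = -9.8282 / 12.0297 = -0.8170.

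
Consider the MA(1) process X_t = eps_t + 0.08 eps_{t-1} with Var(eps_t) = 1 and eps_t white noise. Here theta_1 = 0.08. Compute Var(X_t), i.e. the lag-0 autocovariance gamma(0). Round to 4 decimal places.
\gamma(0) = 1.0064

For an MA(q) process X_t = eps_t + sum_i theta_i eps_{t-i} with
Var(eps_t) = sigma^2, the variance is
  gamma(0) = sigma^2 * (1 + sum_i theta_i^2).
  sum_i theta_i^2 = (0.08)^2 = 0.0064.
  gamma(0) = 1 * (1 + 0.0064) = 1 * 1.0064 = 1.0064.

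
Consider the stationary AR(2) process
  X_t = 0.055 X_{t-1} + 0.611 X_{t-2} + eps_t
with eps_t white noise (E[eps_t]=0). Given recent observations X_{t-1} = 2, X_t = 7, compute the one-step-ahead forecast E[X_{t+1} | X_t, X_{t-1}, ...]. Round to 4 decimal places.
E[X_{t+1} \mid \mathcal F_t] = 1.6070

For an AR(p) model X_t = c + sum_i phi_i X_{t-i} + eps_t, the
one-step-ahead conditional mean is
  E[X_{t+1} | X_t, ...] = c + sum_i phi_i X_{t+1-i}.
Substitute known values:
  E[X_{t+1} | ...] = (0.055) * (7) + (0.611) * (2)
                   = 1.6070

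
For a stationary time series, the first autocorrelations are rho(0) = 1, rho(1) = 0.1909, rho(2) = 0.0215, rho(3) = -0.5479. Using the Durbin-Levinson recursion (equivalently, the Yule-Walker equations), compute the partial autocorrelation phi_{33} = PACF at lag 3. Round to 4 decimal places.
\phi_{33} = -0.5700

The PACF at lag k is phi_{kk}, the last component of the solution
to the Yule-Walker system G_k phi = r_k where
  (G_k)_{ij} = rho(|i - j|), (r_k)_i = rho(i), i,j = 1..k.
Equivalently, Durbin-Levinson gives phi_{kk} iteratively:
  phi_{11} = rho(1)
  phi_{kk} = [rho(k) - sum_{j=1..k-1} phi_{k-1,j} rho(k-j)]
            / [1 - sum_{j=1..k-1} phi_{k-1,j} rho(j)],
  phi_{k,j} = phi_{k-1,j} - phi_{kk} phi_{k-1,k-j},  j = 1..k-1.
Step k = 1:
  phi_11 = rho(1) = 0.1909.
Step k = 2:
  phi_22 = [rho(2) - phi_11 rho(1)] / [1 - phi_11 rho(1)] = [0.0215 - (0.1909)(0.1909)] / [1 - (0.1909)(0.1909)]
         = -0.01494281 / 0.96355719 = -0.015508.
  Update: phi_21 = phi_11 - phi_22 phi_11 = 0.1909 - (-0.015508)(0.1909) = 0.19386.
Step k = 3:
  phi_33 = [rho(3) - phi_21 rho(2) - phi_22 rho(1)] / [1 - phi_21 rho(1) - phi_22 rho(2)]
    numerator   = -0.5479 - (0.19386)(0.0215) - (-0.015508)(0.1909) = -0.54910753
    denominator = 1 - (0.19386)(0.1909) - (-0.015508)(0.0215) = 0.96332546
  phi_33 = -0.54910753 / 0.96332546 = -0.57.
Therefore phi_{33} = -0.5700.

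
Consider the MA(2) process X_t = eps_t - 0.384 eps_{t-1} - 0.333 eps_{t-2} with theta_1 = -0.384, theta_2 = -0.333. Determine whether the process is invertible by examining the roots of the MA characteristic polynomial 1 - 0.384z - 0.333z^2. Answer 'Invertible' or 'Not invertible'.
\text{Invertible}

The MA(q) characteristic polynomial is P(z) = 1 - 0.384z - 0.333z^2.
Invertibility requires all roots to lie outside the unit circle, i.e. |z| > 1 for every root.
Set 1 + (-0.384) z + (-0.333) z^2 = 0, i.e. a z^2 + b z + c = 0 with a = -0.333, b = -0.384, c = 1.
Discriminant D = b^2 - 4ac = (-0.384)^2 - 4*(-0.333)*1 = 0.147456 - (-1.332) = 1.479456.
D >= 0, so the roots are real: z = (-b +/- sqrt(D)) / (2a) = (0.384 +/- 1.216329) / (-0.666).
  z_1 = (0.384 + 1.216329) / (-0.666) = -2.4029,   |z_1| = 2.4029.
  z_2 = (0.384 - 1.216329) / (-0.666) = 1.2497,   |z_2| = 1.2497.
Moduli of all roots: 2.4029, 1.2497.
All moduli strictly greater than 1? Yes.
Verdict: Invertible.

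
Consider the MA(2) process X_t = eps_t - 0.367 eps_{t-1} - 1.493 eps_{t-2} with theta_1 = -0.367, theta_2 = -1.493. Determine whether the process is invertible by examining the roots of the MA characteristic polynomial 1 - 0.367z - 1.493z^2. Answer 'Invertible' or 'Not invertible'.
\text{Not invertible}

The MA(q) characteristic polynomial is P(z) = 1 - 0.367z - 1.493z^2.
Invertibility requires all roots to lie outside the unit circle, i.e. |z| > 1 for every root.
Set 1 + (-0.367) z + (-1.493) z^2 = 0, i.e. a z^2 + b z + c = 0 with a = -1.493, b = -0.367, c = 1.
Discriminant D = b^2 - 4ac = (-0.367)^2 - 4*(-1.493)*1 = 0.134689 - (-5.972) = 6.106689.
D >= 0, so the roots are real: z = (-b +/- sqrt(D)) / (2a) = (0.367 +/- 2.471172) / (-2.986).
  z_1 = (0.367 + 2.471172) / (-2.986) = -0.9505,   |z_1| = 0.9505.
  z_2 = (0.367 - 2.471172) / (-2.986) = 0.7047,   |z_2| = 0.7047.
Moduli of all roots: 0.9505, 0.7047.
All moduli strictly greater than 1? No.
Verdict: Not invertible.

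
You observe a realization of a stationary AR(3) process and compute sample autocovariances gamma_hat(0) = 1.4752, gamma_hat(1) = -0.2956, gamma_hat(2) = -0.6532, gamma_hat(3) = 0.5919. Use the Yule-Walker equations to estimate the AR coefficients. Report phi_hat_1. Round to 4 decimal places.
\hat\phi_{1} = -0.1840

The Yule-Walker equations for an AR(p) process read, in matrix form,
  Gamma_p phi = r_p,   with   (Gamma_p)_{ij} = gamma(|i - j|),
                       (r_p)_i = gamma(i),   i,j = 1..p.
Substitute the sample gammas (Toeplitz matrix and right-hand side of size 3):
  Gamma_p = [[1.4752, -0.2956, -0.6532], [-0.2956, 1.4752, -0.2956], [-0.6532, -0.2956, 1.4752]]
  r_p     = [-0.2956, -0.6532, 0.5919]
Written out (R1..R3):
  (R1) 1.4752 phi_1 - 0.2956 phi_2 - 0.6532 phi_3 = -0.2956
  (R2) -0.2956 phi_1 + 1.4752 phi_2 - 0.2956 phi_3 = -0.6532
  (R3) -0.6532 phi_1 - 0.2956 phi_2 + 1.4752 phi_3 = 0.5919
Gaussian elimination:
  R2 <- R2 - (-0.2956/1.4752) R1 = R2 - (-0.20038) R1:  1.415968 phi_2 - 0.426488 phi_3 = -0.712432
  R3 <- R3 - (-0.6532/1.4752) R1 = R3 - (-0.442787) R1:  -0.426488 phi_2 + 1.185971 phi_3 = 0.461012
  R3 <- R3 - (-0.426488/1.415968) R2 = R3 - (-0.301199) R2:  1.057514 phi_3 = 0.246428
Back-substitution:
  phi_hat_3 = 0.246428 / 1.057514 = 0.233026
  phi_hat_2 = (-0.712432 - (-0.426488)(0.233026)) / 1.415968 = -0.432954
  phi_hat_1 = (-0.2956 - (-0.2956)(-0.432954) - (-0.6532)(0.233026)) / 1.4752 = -0.183954
So phi_hat = [-0.1840, -0.4330, 0.2330].
Therefore phi_hat_1 = -0.1840.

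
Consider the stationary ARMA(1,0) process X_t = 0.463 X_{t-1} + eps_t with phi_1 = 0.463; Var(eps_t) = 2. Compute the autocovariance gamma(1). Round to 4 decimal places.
\gamma(1) = 1.1787

Multiply the model equation by X_{t-k} and take expectations. With theta_0 = psi_0 = 1 and psi_j the MA(infinity) weights, this gives
  gamma(k) - sum_i phi_i gamma(k-i) = c_k,
  c_k = sigma^2 * sum_{j=k..q} theta_j psi_{j-k}   (c_k = 0 for k > q),
using gamma(-m) = gamma(m).
Pure AR (q = 0): c_0 = sigma^2 = 2, c_k = 0 for k >= 1.
Equations for k = 0 and k = 1 (AR order 1):
  gamma(0) = phi_1 gamma(1) + c_0
  gamma(1) = phi_1 gamma(0) + c_1
Substituting the second into the first: gamma(0) (1 - phi_1^2) = c_0 + phi_1 c_1, so
  gamma(0) = c_0 / (1 - phi_1^2) = 2 / (1 - (0.463)^2) = 2 / 0.785631 = 2.545724.
  gamma(1) = phi_1 gamma(0) = (0.463)(2.545724) = 1.17867.
Therefore gamma(1) = 1.1787 (to 4 decimal places).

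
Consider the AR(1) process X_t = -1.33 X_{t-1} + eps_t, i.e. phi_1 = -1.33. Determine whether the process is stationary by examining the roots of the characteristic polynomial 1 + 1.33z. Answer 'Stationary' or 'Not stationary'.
\text{Not stationary}

The AR(p) characteristic polynomial is P(z) = 1 + 1.33z.
Stationarity requires all roots to lie outside the unit circle, i.e. |z| > 1 for every root.
This is linear in z: 1 + (1.33) z = 0  =>  z = -1/(1.33) = -0.75188,  |z| = 0.75188.
Moduli of all roots: 0.7519.
All moduli strictly greater than 1? No.
Verdict: Not stationary.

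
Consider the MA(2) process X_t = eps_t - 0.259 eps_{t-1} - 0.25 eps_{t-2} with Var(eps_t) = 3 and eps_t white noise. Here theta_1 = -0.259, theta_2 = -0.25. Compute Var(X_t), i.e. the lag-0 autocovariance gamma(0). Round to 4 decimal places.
\gamma(0) = 3.3887

For an MA(q) process X_t = eps_t + sum_i theta_i eps_{t-i} with
Var(eps_t) = sigma^2, the variance is
  gamma(0) = sigma^2 * (1 + sum_i theta_i^2).
  sum_i theta_i^2 = (-0.259)^2 + (-0.25)^2 = 0.067081 + 0.0625 = 0.129581.
  gamma(0) = 3 * (1 + 0.129581) = 3 * 1.129581 = 3.388743, which rounds to 3.3887.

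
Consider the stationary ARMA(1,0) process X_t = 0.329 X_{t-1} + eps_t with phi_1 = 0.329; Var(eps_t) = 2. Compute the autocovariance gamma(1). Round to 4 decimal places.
\gamma(1) = 0.7379

Multiply the model equation by X_{t-k} and take expectations. With theta_0 = psi_0 = 1 and psi_j the MA(infinity) weights, this gives
  gamma(k) - sum_i phi_i gamma(k-i) = c_k,
  c_k = sigma^2 * sum_{j=k..q} theta_j psi_{j-k}   (c_k = 0 for k > q),
using gamma(-m) = gamma(m).
Pure AR (q = 0): c_0 = sigma^2 = 2, c_k = 0 for k >= 1.
Equations for k = 0 and k = 1 (AR order 1):
  gamma(0) = phi_1 gamma(1) + c_0
  gamma(1) = phi_1 gamma(0) + c_1
Substituting the second into the first: gamma(0) (1 - phi_1^2) = c_0 + phi_1 c_1, so
  gamma(0) = c_0 / (1 - phi_1^2) = 2 / (1 - (0.329)^2) = 2 / 0.891759 = 2.242758.
  gamma(1) = phi_1 gamma(0) = (0.329)(2.242758) = 0.737868.
Therefore gamma(1) = 0.7379 (to 4 decimal places).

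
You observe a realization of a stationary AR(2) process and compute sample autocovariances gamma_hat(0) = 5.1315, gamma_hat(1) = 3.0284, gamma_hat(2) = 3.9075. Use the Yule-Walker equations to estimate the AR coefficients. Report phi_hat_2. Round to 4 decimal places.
\hat\phi_{2} = 0.6340

The Yule-Walker equations for an AR(p) process read, in matrix form,
  Gamma_p phi = r_p,   with   (Gamma_p)_{ij} = gamma(|i - j|),
                       (r_p)_i = gamma(i),   i,j = 1..p.
Substitute the sample gammas (Toeplitz matrix and right-hand side of size 2):
  Gamma_p = [[5.1315, 3.0284], [3.0284, 5.1315]]
  r_p     = [3.0284, 3.9075]
Written out:
  5.1315 phi_1 + 3.0284 phi_2 = 3.0284
  3.0284 phi_1 + 5.1315 phi_2 = 3.9075
Solve by Cramer's rule:
  det = gamma(0)^2 - gamma(1)^2 = (5.1315)^2 - (3.0284)^2 = 26.33229225 - 9.17120656 = 17.16108569
  phi_hat_1 = [gamma(1) gamma(0) - gamma(1) gamma(2)] / det = [(3.0284)(5.1315) - (3.0284)(3.9075)] / 17.16108569 = 3.7067616 / 17.16108569 = 0.216
  phi_hat_2 = [gamma(0) gamma(2) - gamma(1)^2] / det = [(5.1315)(3.9075) - (3.0284)^2] / 17.16108569 = 10.88012969 / 17.16108569 = 0.634
So phi_hat = [0.2160, 0.6340].
Therefore phi_hat_2 = 0.6340.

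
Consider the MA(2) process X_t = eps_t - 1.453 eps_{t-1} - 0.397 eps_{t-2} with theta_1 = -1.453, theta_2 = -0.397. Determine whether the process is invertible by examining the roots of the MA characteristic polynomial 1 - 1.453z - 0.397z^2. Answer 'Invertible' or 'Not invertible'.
\text{Not invertible}

The MA(q) characteristic polynomial is P(z) = 1 - 1.453z - 0.397z^2.
Invertibility requires all roots to lie outside the unit circle, i.e. |z| > 1 for every root.
Set 1 + (-1.453) z + (-0.397) z^2 = 0, i.e. a z^2 + b z + c = 0 with a = -0.397, b = -1.453, c = 1.
Discriminant D = b^2 - 4ac = (-1.453)^2 - 4*(-0.397)*1 = 2.111209 - (-1.588) = 3.699209.
D >= 0, so the roots are real: z = (-b +/- sqrt(D)) / (2a) = (1.453 +/- 1.923333) / (-0.794).
  z_1 = (1.453 + 1.923333) / (-0.794) = -4.2523,   |z_1| = 4.2523.
  z_2 = (1.453 - 1.923333) / (-0.794) = 0.5924,   |z_2| = 0.5924.
Moduli of all roots: 4.2523, 0.5924.
All moduli strictly greater than 1? No.
Verdict: Not invertible.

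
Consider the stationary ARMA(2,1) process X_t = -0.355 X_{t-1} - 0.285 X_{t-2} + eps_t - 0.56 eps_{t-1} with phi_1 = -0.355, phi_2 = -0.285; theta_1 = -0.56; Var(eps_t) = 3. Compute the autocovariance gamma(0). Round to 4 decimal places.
\gamma(0) = 5.7374

Multiply the model equation by X_{t-k} and take expectations. With theta_0 = psi_0 = 1 and psi_j the MA(infinity) weights, this gives
  gamma(k) - sum_i phi_i gamma(k-i) = c_k,
  c_k = sigma^2 * sum_{j=k..q} theta_j psi_{j-k}   (c_k = 0 for k > q),
using gamma(-m) = gamma(m).
psi-weights needed (psi_j = theta_j + sum_i phi_i psi_{j-i}):
  psi_1 = theta_1 + phi_1 = -0.56 + (-0.355) = -0.915
Right-hand sides:
  c_0 = sigma^2 (1 + theta_1 psi_1) = 3 * (1 + (-0.56)(-0.915)) = 3 * 1.5124 = 4.5372
  c_1 = sigma^2 theta_1 = 3 * (-0.56) = -1.68
  c_2 = 0
Equations for k = 0, 1, 2 (AR order 2, c_2 = 0):
  (E0) gamma(0) = phi_1 gamma(1) + phi_2 gamma(2) + c_0
  (E1) gamma(1) = phi_1 gamma(0) + phi_2 gamma(1) + c_1
  (E2) gamma(2) = phi_1 gamma(1) + phi_2 gamma(0)
From (E1): gamma(1) = A gamma(0) + B with
  A = phi_1 / (1 - phi_2) = -0.355 / 1.285 = -0.276265,   B = c_1 / (1 - phi_2) = -1.68 / 1.285 = -1.307393.
Insert (E2) into (E0): gamma(0) (1 - phi_2^2) = phi_1 (1 + phi_2) gamma(1) + c_0.
  phi_1 (1 + phi_2) = (-0.355)(0.715) = -0.253825,   1 - phi_2^2 = 0.918775.
Replace gamma(1) by A gamma(0) + B and collect gamma(0):
  gamma(0) [0.918775 - (-0.253825)(-0.276265)] = (-0.253825)(-1.307393) + 4.5372
  gamma(0) * 0.848652 = 4.869049
  gamma(0) = 4.869049 / 0.848652 = 5.737391.
Therefore gamma(0) = 5.7374 (to 4 decimal places).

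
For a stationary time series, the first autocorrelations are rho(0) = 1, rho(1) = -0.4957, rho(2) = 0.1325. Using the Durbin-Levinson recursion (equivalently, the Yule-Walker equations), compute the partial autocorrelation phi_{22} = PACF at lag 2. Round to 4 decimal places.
\phi_{22} = -0.1501

The PACF at lag k is phi_{kk}, the last component of the solution
to the Yule-Walker system G_k phi = r_k where
  (G_k)_{ij} = rho(|i - j|), (r_k)_i = rho(i), i,j = 1..k.
Equivalently, Durbin-Levinson gives phi_{kk} iteratively:
  phi_{11} = rho(1)
  phi_{kk} = [rho(k) - sum_{j=1..k-1} phi_{k-1,j} rho(k-j)]
            / [1 - sum_{j=1..k-1} phi_{k-1,j} rho(j)],
  phi_{k,j} = phi_{k-1,j} - phi_{kk} phi_{k-1,k-j},  j = 1..k-1.
Step k = 1:
  phi_11 = rho(1) = -0.4957.
Step k = 2:
  phi_22 = [rho(2) - phi_11 rho(1)] / [1 - phi_11 rho(1)] = [0.1325 - (-0.4957)(-0.4957)] / [1 - (-0.4957)(-0.4957)]
         = -0.11321849 / 0.75428151 = -0.1501.
Therefore phi_{22} = -0.1501.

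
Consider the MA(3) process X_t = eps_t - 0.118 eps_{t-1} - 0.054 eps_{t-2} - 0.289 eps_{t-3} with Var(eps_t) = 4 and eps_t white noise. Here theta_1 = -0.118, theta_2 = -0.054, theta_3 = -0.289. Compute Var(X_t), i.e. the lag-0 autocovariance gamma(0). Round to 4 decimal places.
\gamma(0) = 4.4014

For an MA(q) process X_t = eps_t + sum_i theta_i eps_{t-i} with
Var(eps_t) = sigma^2, the variance is
  gamma(0) = sigma^2 * (1 + sum_i theta_i^2).
  sum_i theta_i^2 = (-0.118)^2 + (-0.054)^2 + (-0.289)^2 = 0.013924 + 0.002916 + 0.083521 = 0.100361.
  gamma(0) = 4 * (1 + 0.100361) = 4 * 1.100361 = 4.401444, which rounds to 4.4014.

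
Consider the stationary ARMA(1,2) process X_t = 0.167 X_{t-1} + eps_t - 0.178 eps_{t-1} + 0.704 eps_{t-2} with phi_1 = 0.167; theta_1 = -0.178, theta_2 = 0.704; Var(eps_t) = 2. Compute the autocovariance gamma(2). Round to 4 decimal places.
\gamma(2) = 1.4300

Multiply the model equation by X_{t-k} and take expectations. With theta_0 = psi_0 = 1 and psi_j the MA(infinity) weights, this gives
  gamma(k) - sum_i phi_i gamma(k-i) = c_k,
  c_k = sigma^2 * sum_{j=k..q} theta_j psi_{j-k}   (c_k = 0 for k > q),
using gamma(-m) = gamma(m).
psi-weights needed (psi_j = theta_j + sum_i phi_i psi_{j-i}):
  psi_1 = theta_1 + phi_1 = -0.178 + (0.167) = -0.011
  psi_2 = theta_2 + phi_1 psi_1 = 0.704 + (0.167)(-0.011) = 0.702163
Right-hand sides:
  c_0 = sigma^2 (1 + theta_1 psi_1 + theta_2 psi_2) = 2 * (1 + (-0.178)(-0.011) + (0.704)(0.702163)) = 2 * 1.496281 = 2.992562
  c_1 = sigma^2 (theta_1 + theta_2 psi_1) = 2 * (-0.178 + (0.704)(-0.011)) = -0.371488
  c_2 = sigma^2 theta_2 = 2 * (0.704) = 1.408
Equations for k = 0 and k = 1 (AR order 1):
  gamma(0) = phi_1 gamma(1) + c_0
  gamma(1) = phi_1 gamma(0) + c_1
Substituting the second into the first: gamma(0) (1 - phi_1^2) = c_0 + phi_1 c_1, so
  gamma(0) = (c_0 + phi_1 c_1) / (1 - phi_1^2) = (2.992562 + (0.167)(-0.371488)) / (1 - (0.167)^2) = 2.930523 / 0.972111 = 3.014597.
  gamma(1) = phi_1 gamma(0) + c_1 = (0.167)(3.014597) + (-0.371488) = 0.13195.
For k = 2: gamma(2) = phi_1 gamma(1) + c_2
  = (0.167)(0.13195) + (1.408) = 1.430036.
Therefore gamma(2) = 1.4300 (to 4 decimal places).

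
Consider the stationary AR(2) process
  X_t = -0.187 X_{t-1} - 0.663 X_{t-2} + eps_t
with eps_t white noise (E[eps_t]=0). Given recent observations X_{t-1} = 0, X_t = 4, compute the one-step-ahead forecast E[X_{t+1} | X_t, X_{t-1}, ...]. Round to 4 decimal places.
E[X_{t+1} \mid \mathcal F_t] = -0.7480

For an AR(p) model X_t = c + sum_i phi_i X_{t-i} + eps_t, the
one-step-ahead conditional mean is
  E[X_{t+1} | X_t, ...] = c + sum_i phi_i X_{t+1-i}.
Substitute known values:
  E[X_{t+1} | ...] = (-0.187) * (4) + (-0.663) * (0)
                   = -0.7480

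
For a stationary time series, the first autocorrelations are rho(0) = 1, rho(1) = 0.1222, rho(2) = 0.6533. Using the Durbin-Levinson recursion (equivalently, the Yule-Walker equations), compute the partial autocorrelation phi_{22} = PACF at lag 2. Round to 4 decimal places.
\phi_{22} = 0.6480

The PACF at lag k is phi_{kk}, the last component of the solution
to the Yule-Walker system G_k phi = r_k where
  (G_k)_{ij} = rho(|i - j|), (r_k)_i = rho(i), i,j = 1..k.
Equivalently, Durbin-Levinson gives phi_{kk} iteratively:
  phi_{11} = rho(1)
  phi_{kk} = [rho(k) - sum_{j=1..k-1} phi_{k-1,j} rho(k-j)]
            / [1 - sum_{j=1..k-1} phi_{k-1,j} rho(j)],
  phi_{k,j} = phi_{k-1,j} - phi_{kk} phi_{k-1,k-j},  j = 1..k-1.
Step k = 1:
  phi_11 = rho(1) = 0.1222.
Step k = 2:
  phi_22 = [rho(2) - phi_11 rho(1)] / [1 - phi_11 rho(1)] = [0.6533 - (0.1222)(0.1222)] / [1 - (0.1222)(0.1222)]
         = 0.63836716 / 0.98506716 = 0.648.
Therefore phi_{22} = 0.6480.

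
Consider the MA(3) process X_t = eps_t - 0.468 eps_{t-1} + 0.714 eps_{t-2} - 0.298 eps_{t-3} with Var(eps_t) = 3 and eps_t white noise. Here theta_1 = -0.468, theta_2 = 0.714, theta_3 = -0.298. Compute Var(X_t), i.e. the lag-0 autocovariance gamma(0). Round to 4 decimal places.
\gamma(0) = 5.4529

For an MA(q) process X_t = eps_t + sum_i theta_i eps_{t-i} with
Var(eps_t) = sigma^2, the variance is
  gamma(0) = sigma^2 * (1 + sum_i theta_i^2).
  sum_i theta_i^2 = (-0.468)^2 + (0.714)^2 + (-0.298)^2 = 0.219024 + 0.509796 + 0.088804 = 0.817624.
  gamma(0) = 3 * (1 + 0.817624) = 3 * 1.817624 = 5.452872, which rounds to 5.4529.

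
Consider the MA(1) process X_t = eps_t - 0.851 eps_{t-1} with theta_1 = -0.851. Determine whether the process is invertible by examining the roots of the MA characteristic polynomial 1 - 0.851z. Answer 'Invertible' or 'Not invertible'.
\text{Invertible}

The MA(q) characteristic polynomial is P(z) = 1 - 0.851z.
Invertibility requires all roots to lie outside the unit circle, i.e. |z| > 1 for every root.
This is linear in z: 1 + (-0.851) z = 0  =>  z = -1/(-0.851) = 1.175088,  |z| = 1.175088.
Moduli of all roots: 1.1751.
All moduli strictly greater than 1? Yes.
Verdict: Invertible.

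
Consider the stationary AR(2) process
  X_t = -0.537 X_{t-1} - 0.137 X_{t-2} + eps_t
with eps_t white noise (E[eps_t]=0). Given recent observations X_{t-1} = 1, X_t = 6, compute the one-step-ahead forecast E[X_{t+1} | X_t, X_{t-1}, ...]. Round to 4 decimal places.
E[X_{t+1} \mid \mathcal F_t] = -3.3590

For an AR(p) model X_t = c + sum_i phi_i X_{t-i} + eps_t, the
one-step-ahead conditional mean is
  E[X_{t+1} | X_t, ...] = c + sum_i phi_i X_{t+1-i}.
Substitute known values:
  E[X_{t+1} | ...] = (-0.537) * (6) + (-0.137) * (1)
                   = -3.3590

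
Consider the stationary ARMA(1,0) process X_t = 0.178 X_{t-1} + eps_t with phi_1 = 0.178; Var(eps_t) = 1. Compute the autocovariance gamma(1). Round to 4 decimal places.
\gamma(1) = 0.1838

Multiply the model equation by X_{t-k} and take expectations. With theta_0 = psi_0 = 1 and psi_j the MA(infinity) weights, this gives
  gamma(k) - sum_i phi_i gamma(k-i) = c_k,
  c_k = sigma^2 * sum_{j=k..q} theta_j psi_{j-k}   (c_k = 0 for k > q),
using gamma(-m) = gamma(m).
Pure AR (q = 0): c_0 = sigma^2 = 1, c_k = 0 for k >= 1.
Equations for k = 0 and k = 1 (AR order 1):
  gamma(0) = phi_1 gamma(1) + c_0
  gamma(1) = phi_1 gamma(0) + c_1
Substituting the second into the first: gamma(0) (1 - phi_1^2) = c_0 + phi_1 c_1, so
  gamma(0) = c_0 / (1 - phi_1^2) = 1 / (1 - (0.178)^2) = 1 / 0.968316 = 1.032721.
  gamma(1) = phi_1 gamma(0) = (0.178)(1.032721) = 0.183824.
Therefore gamma(1) = 0.1838 (to 4 decimal places).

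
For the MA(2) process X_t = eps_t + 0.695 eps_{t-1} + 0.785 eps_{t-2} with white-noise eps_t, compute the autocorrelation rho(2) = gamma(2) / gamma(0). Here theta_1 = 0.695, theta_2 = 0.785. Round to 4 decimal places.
\rho(2) = 0.3739

For an MA(q) process with theta_0 = 1, the autocovariance is
  gamma(k) = sigma^2 * sum_{i=0..q-k} theta_i * theta_{i+k},
and rho(k) = gamma(k) / gamma(0). Sigma^2 cancels.
  numerator   = (1)*(0.785) = 0.785.
  denominator = (1)^2 + (0.695)^2 + (0.785)^2 = 2.09925.
  rho(2) = 0.785 / 2.09925 = 0.3739.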